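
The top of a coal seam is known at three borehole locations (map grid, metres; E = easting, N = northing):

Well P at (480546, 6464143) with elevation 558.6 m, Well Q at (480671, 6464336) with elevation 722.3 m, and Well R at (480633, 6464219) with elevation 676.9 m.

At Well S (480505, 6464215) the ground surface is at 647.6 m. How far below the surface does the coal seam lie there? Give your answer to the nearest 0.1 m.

152.8 m

Let the plane be z = a·E + b·N + c.
Well Q−Well P: 125a + 193b = 163.7;  Well R−Well P: 87a + 76b = 118.3.
Solving gives a = 1.425140584, b = −0.074831985.
Then c = 558.6 − a·480546 − b·6464143 = −200562.36.
At (480505, 6464215): z_contact = 684787.18 − 483730.04 − 200562.36 = 494.78 m.
Depth below ground = 647.6 − 494.78 = 152.8 m.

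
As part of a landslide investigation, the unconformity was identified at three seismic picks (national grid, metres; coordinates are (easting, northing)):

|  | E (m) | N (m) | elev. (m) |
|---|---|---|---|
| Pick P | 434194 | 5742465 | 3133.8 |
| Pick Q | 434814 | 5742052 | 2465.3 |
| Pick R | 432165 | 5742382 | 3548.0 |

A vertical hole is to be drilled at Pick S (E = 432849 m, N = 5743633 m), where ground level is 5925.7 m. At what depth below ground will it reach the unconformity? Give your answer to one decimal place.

Let the plane be z = a·E + b·N + c.
Pick Q−Pick P: 620a − 413b = −668.5;  Pick R−Pick P: −2029a − 83b = 414.2.
Solving gives a = −0.254711801, b = 1.236267999.
Then c = 3133.8 − a·434194 − b·5742465 = −6985497.58.
At (432849, 5743633): z_contact = −110251.75 + 7100669.67 − 6985497.58 = 4920.35 m.
Depth below ground = 5925.7 − 4920.35 = 1005.4 m.

1005.4 m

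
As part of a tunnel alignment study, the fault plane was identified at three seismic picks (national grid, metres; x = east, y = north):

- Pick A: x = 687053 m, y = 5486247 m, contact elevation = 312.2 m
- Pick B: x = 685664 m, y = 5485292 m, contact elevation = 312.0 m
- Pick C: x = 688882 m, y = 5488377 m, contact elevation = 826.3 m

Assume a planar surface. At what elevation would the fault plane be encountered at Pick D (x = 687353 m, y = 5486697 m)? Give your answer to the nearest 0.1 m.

Let the plane be z = a·x + b·y + c.
Pick B−Pick A: −1389a − 955b = −0.2;  Pick C−Pick A: 1829a + 2130b = 514.1.
Solving gives a = −0.404777308, b = 0.588937886.
Then c = 312.2 − a·687053 − b·5486247 = −2952643.04.
At (687353, 5486697): z = −278224.9 + 3231323.7 − 2952643.04 = 455.8 m.

455.8 m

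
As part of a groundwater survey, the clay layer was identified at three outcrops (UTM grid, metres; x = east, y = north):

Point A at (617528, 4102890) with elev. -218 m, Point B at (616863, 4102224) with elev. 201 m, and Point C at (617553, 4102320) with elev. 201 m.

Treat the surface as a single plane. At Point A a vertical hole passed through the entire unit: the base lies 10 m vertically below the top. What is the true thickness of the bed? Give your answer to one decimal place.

Let the plane be z = a·x + b·y + c.
Point B−Point A: −665a − 666b = 419;  Point C−Point A: 25a − 570b = 419.
Solving gives a = 0.10165, b = −0.73063.
|∇z| = √(a²+b²) = 0.73767, so dip δ = arctan(0.73767) = 36.41°.
True thickness = vertical thickness × cos δ = 10 × cos 36.41° = 8.0 m.

8.0 m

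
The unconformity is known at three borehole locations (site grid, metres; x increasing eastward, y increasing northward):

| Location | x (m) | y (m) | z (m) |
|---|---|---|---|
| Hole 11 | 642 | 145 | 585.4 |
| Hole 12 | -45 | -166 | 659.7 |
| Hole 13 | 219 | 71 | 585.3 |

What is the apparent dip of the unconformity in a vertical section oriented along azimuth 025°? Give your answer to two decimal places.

17.99°

Let the plane be z = a·x + b·y + c.
Hole 12−Hole 11: −687a − 311b = 74.3;  Hole 13−Hole 11: −423a − 74b = −0.1.
Solving gives a = 0.06850, b = −0.39023.
Unit vector along 025° is (sin 25°, cos 25°) = (0.4226, 0.9063).
Slope in that direction = a·(0.4226) + b·(0.9063) = −0.32472.
Apparent dip = arctan|0.32472| = 17.99° (true dip is 21.6°, so apparent ≤ true as expected).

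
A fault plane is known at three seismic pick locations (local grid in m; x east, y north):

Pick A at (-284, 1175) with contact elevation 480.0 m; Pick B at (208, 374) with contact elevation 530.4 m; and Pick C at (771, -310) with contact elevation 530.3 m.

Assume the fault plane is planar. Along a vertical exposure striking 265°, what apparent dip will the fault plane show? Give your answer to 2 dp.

17.87°

Let the plane be z = a·x + b·y + c.
Pick B−Pick A: 492a − 801b = 50.4;  Pick C−Pick A: 1055a − 1485b = 50.3.
Solving gives a = −0.30195, b = −0.24839.
Unit vector along 265° is (sin 265°, cos 265°) = (-0.9962, -0.0872).
Slope in that direction = a·(-0.9962) + b·(-0.0872) = 0.32245.
Apparent dip = arctan|0.32245| = 17.87° (true dip is 21.4°, so apparent ≤ true as expected).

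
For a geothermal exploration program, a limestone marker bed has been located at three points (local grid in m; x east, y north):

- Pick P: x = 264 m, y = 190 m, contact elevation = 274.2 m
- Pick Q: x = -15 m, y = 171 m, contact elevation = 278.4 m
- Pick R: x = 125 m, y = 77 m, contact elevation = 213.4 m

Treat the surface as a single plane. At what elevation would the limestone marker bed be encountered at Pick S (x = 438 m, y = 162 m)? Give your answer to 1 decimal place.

Two edge vectors: Pick P→Pick Q = (-279, -19, 4.2), Pick P→Pick R = (-139, -113, -60.8).
Normal n = (Pick P→Pick Q) × (Pick P→Pick R) = (1629.8, -17547, 28886).
So ∂z/∂x = −n_x/n_z = −0.05642 and ∂z/∂y = −n_y/n_z = 0.60746.
Intercept c from Pick P: 274.2 + 14.90 − 115.42 = 173.68.
At (438, 162): z = −24.7 + 98.4 + 173.68 = 247.4 m.

247.4 m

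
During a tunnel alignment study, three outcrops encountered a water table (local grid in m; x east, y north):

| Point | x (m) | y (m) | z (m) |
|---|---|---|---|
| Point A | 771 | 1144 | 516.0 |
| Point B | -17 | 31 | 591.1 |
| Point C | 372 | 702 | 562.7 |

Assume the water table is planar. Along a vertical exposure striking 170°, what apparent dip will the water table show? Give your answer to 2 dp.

Two edge vectors: Point A→Point B = (-788, -1113, 75.1), Point A→Point C = (-399, -442, 46.7).
Normal n = (Point A→Point B) × (Point A→Point C) = (-18782.9, 6834.7, -95791).
So ∂z/∂x = −n_x/n_z = −0.19608 and ∂z/∂y = −n_y/n_z = 0.07135.
Unit vector along 170° is (sin 170°, cos 170°) = (0.1736, -0.9848).
Slope in that direction = a·(0.1736) + b·(-0.9848) = −0.10432.
Apparent dip = arctan|0.10432| = 5.96° (true dip is 11.8°, so apparent ≤ true as expected).

5.96°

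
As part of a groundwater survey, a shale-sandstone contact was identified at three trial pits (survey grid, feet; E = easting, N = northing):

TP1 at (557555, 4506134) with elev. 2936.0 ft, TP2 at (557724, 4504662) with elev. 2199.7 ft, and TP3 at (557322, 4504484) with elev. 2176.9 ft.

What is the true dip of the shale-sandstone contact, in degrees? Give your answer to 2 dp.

26.89°

Let the plane be z = a·E + b·N + c.
TP2−TP1: 169a − 1472b = −736.3;  TP3−TP1: −233a − 1650b = −759.1.
Solving gives a = −0.15680, b = 0.48220.
Gradient magnitude |∇z| = √(a² + b²) = √(0.02458 + 0.23252) = 0.50705.
True dip = arctan(0.50705) = 26.89°, dipping toward SSE (azimuth ≈ 162°).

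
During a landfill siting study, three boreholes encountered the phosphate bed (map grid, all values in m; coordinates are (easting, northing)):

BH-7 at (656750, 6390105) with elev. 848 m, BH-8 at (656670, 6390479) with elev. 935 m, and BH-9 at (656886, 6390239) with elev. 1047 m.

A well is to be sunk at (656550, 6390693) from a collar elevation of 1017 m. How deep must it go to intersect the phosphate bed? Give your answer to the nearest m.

Two edge vectors: BH-7→BH-8 = (-80, 374, 87), BH-7→BH-9 = (136, 134, 199).
Normal n = (BH-7→BH-8) × (BH-7→BH-9) = (62768, 27752, -61584).
So ∂z/∂E = −n_x/n_z = 1.01922577 and ∂z/∂N = −n_y/n_z = 0.45063653.
Intercept c from BH-7: 848 − 669376.53 − 2879614.74 = −3548143.26.
At (656550, 6390693): z_contact = 669172.7 + 2879879.7 − 3548143.26 = 909.1 m.
Depth below ground = 1017 − 909.1 = 108 m.

108 m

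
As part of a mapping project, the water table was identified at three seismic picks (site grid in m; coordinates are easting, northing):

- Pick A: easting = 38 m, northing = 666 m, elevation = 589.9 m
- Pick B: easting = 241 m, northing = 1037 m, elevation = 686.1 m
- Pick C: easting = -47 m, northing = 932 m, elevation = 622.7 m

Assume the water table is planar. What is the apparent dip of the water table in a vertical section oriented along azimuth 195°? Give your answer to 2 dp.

11.76°

Let the plane be z = a·easting + b·northing + c.
Pick B−Pick A: 203a + 371b = 96.2;  Pick C−Pick A: −85a + 266b = 32.8.
Solving gives a = 0.15690, b = 0.17345.
Unit vector along 195° is (sin 195°, cos 195°) = (-0.2588, -0.9659).
Slope in that direction = a·(-0.2588) + b·(-0.9659) = −0.20815.
Apparent dip = arctan|0.20815| = 11.76° (true dip is 13.2°, so apparent ≤ true as expected).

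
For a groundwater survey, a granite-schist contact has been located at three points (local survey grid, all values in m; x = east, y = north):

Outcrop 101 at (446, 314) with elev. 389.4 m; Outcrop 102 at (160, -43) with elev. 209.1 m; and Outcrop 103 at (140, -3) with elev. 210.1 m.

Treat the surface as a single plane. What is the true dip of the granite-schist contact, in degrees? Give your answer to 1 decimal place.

Two edge vectors: Outcrop 101→Outcrop 102 = (-286, -357, -180.3), Outcrop 101→Outcrop 103 = (-306, -317, -179.3).
Normal n = (Outcrop 101→Outcrop 102) × (Outcrop 101→Outcrop 103) = (6855, 3892, -18580).
So ∂z/∂x = −n_x/n_z = 0.36895 and ∂z/∂y = −n_y/n_z = 0.20947.
Gradient magnitude |∇z| = √(a² + b²) = √(0.13612 + 0.04388) = 0.42426.
True dip = arctan(0.42426) = 23.0°, dipping toward WSW (azimuth ≈ 240°).

23.0°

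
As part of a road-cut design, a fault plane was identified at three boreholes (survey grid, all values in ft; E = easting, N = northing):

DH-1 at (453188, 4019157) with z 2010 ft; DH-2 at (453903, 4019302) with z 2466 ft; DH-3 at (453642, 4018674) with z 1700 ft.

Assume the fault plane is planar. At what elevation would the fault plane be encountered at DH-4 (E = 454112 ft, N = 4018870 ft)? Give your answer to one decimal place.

Let the plane be z = a·E + b·N + c.
DH-2−DH-1: 715a + 145b = 456;  DH-3−DH-1: 454a − 483b = −310.
Solving gives a = 0.426334286, b = 1.042558521.
Then c = 2010 − a·453188 − b·4019157 = −4381405.96.
At (454112, 4018870): z = 193603.5 + 4189907.2 − 4381405.96 = 2104.7 ft.

2104.7 ft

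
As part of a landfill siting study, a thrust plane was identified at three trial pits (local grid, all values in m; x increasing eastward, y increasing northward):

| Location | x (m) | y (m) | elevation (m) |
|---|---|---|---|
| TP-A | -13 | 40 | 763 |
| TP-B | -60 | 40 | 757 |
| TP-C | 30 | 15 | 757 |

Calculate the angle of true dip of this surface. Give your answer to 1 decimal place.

Two edge vectors: TP-A→TP-B = (-47, 0, -6), TP-A→TP-C = (43, -25, -6).
Normal n = (TP-A→TP-B) × (TP-A→TP-C) = (-150, -540, 1175).
So ∂z/∂x = −n_x/n_z = 0.12766 and ∂z/∂y = −n_y/n_z = 0.45957.
Gradient magnitude |∇z| = √(a² + b²) = √(0.01630 + 0.21121) = 0.47698.
True dip = arctan(0.47698) = 25.5°, dipping toward SSW (azimuth ≈ 196°).

25.5°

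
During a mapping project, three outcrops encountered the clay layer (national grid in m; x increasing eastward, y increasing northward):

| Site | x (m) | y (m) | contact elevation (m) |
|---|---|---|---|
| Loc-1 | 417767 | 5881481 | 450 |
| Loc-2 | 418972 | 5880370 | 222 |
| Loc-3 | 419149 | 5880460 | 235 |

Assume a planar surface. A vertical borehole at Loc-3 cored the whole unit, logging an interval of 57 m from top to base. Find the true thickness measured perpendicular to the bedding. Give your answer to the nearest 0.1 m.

Let the plane be z = a·x + b·y + c.
Loc-2−Loc-1: 1205a − 1111b = −228;  Loc-3−Loc-1: 1382a − 1021b = −215.
Solving gives a = −0.01992, b = 0.18362.
|∇z| = √(a²+b²) = 0.18469, so dip δ = arctan(0.18469) = 10.46°.
True thickness = vertical thickness × cos δ = 57 × cos 10.46° = 56.1 m.

56.1 m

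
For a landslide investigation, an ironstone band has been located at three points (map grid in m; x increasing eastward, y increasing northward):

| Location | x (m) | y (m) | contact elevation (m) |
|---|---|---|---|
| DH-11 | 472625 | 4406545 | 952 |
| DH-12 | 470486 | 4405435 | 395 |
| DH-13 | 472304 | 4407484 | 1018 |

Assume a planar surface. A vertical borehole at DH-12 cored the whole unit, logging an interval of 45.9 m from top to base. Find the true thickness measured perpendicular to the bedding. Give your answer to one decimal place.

Two edge vectors: DH-11→DH-12 = (-2139, -1110, -557), DH-11→DH-13 = (-321, 939, 66).
Normal n = (DH-11→DH-12) × (DH-11→DH-13) = (449763, 319971, -2364831).
So ∂z/∂x = −n_x/n_z = 0.19019 and ∂z/∂y = −n_y/n_z = 0.13530.
|∇z| = √(a²+b²) = 0.23341, so dip δ = arctan(0.23341) = 13.14°.
True thickness = vertical thickness × cos δ = 45.9 × cos 13.14° = 44.7 m.

44.7 m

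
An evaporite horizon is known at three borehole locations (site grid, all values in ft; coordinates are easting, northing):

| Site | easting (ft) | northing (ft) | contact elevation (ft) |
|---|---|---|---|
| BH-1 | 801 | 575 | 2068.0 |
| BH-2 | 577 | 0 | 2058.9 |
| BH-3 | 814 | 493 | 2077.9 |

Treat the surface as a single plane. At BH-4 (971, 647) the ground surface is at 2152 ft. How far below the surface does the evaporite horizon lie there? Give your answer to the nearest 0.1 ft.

Two edge vectors: BH-1→BH-2 = (-224, -575, -9.1), BH-1→BH-3 = (13, -82, 9.9).
Normal n = (BH-1→BH-2) × (BH-1→BH-3) = (-6438.7, 2099.3, 25843).
So ∂z/∂easting = −n_x/n_z = 0.24915 and ∂z/∂northing = −n_y/n_z = −0.08123.
Intercept c from BH-1: 2068 − 199.57 + 46.71 = 1915.14.
At (971, 647): z_contact = 241.92 − 52.56 + 1915.14 = 2104.51 ft.
Depth below ground = 2152 − 2104.51 = 47.5 ft.

47.5 ft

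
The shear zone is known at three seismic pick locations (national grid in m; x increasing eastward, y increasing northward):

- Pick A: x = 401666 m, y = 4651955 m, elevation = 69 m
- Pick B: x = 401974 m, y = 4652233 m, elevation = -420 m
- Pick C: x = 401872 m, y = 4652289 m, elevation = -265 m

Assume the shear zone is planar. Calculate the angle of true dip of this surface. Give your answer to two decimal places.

57.10°

Let the plane be z = a·x + b·y + c.
Pick B−Pick A: 308a + 278b = −489;  Pick C−Pick A: 206a + 334b = −334.
Solving gives a = −1.54535, b = −0.04688.
Gradient magnitude |∇z| = √(a² + b²) = √(2.38810 + 0.00220) = 1.54606.
True dip = arctan(1.54606) = 57.10°, dipping toward E (azimuth ≈ 088°).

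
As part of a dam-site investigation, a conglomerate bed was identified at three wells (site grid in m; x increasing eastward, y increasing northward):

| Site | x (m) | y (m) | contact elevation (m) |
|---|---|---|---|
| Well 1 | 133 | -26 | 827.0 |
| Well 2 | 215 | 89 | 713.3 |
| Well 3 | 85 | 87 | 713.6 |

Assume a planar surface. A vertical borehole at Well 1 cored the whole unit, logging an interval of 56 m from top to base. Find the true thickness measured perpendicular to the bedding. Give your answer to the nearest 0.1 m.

39.6 m

Let the plane be z = a·x + b·y + c.
Well 2−Well 1: 82a + 115b = −113.7;  Well 3−Well 1: −48a + 113b = −113.4.
Solving gives a = 0.01305, b = −0.99800.
|∇z| = √(a²+b²) = 0.99808, so dip δ = arctan(0.99808) = 44.95°.
True thickness = vertical thickness × cos δ = 56 × cos 44.95° = 39.6 m.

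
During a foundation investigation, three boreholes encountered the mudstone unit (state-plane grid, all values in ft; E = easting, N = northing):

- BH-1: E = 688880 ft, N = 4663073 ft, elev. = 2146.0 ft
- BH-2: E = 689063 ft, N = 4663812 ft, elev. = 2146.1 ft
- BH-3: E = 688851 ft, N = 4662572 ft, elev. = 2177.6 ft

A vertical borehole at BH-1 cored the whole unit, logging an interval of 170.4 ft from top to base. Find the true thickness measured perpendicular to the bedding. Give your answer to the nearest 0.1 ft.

Let the plane be z = a·E + b·N + c.
BH-2−BH-1: 183a + 739b = 0.1;  BH-3−BH-1: −29a − 501b = 31.6.
Solving gives a = 0.33312, b = −0.08236.
|∇z| = √(a²+b²) = 0.34315, so dip δ = arctan(0.34315) = 18.94°.
True thickness = vertical thickness × cos δ = 170.4 × cos 18.94° = 161.2 ft.

161.2 ft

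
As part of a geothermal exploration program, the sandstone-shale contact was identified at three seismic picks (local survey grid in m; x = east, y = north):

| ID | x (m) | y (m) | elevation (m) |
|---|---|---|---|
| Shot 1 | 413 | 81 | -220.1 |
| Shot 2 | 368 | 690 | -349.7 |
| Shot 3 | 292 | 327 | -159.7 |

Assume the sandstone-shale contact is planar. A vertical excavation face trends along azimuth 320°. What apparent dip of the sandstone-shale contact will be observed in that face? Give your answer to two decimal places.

25.63°

Let the plane be z = a·x + b·y + c.
Shot 2−Shot 1: −45a + 609b = −129.6;  Shot 3−Shot 1: −121a + 246b = 60.4.
Solving gives a = −1.09656, b = −0.29383.
Unit vector along 320° is (sin 320°, cos 320°) = (-0.6428, 0.7660).
Slope in that direction = a·(-0.6428) + b·(0.7660) = 0.47976.
Apparent dip = arctan|0.47976| = 25.63° (true dip is 48.6°, so apparent ≤ true as expected).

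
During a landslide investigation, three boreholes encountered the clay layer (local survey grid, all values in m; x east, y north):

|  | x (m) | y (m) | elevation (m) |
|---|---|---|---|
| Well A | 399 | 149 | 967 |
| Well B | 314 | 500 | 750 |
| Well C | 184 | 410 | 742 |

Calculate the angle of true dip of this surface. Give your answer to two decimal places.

Two edge vectors: Well A→Well B = (-85, 351, -217), Well A→Well C = (-215, 261, -225).
Normal n = (Well A→Well B) × (Well A→Well C) = (-22338, 27530, 53280).
So ∂z/∂x = −n_x/n_z = 0.41926 and ∂z/∂y = −n_y/n_z = −0.51670.
Gradient magnitude |∇z| = √(a² + b²) = √(0.17578 + 0.26698) = 0.66540.
True dip = arctan(0.66540) = 33.64°, dipping toward NW (azimuth ≈ 321°).

33.64°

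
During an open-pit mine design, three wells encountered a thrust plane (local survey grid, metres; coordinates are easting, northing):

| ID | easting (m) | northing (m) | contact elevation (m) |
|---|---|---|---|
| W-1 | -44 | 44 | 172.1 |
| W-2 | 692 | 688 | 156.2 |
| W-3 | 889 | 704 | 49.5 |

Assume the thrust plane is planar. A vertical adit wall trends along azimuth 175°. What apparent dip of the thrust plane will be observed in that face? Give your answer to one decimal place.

35.2°

Two edge vectors: W-1→W-2 = (736, 644, -15.9), W-1→W-3 = (933, 660, -122.6).
Normal n = (W-1→W-2) × (W-1→W-3) = (-68460.4, 75398.9, -115092).
So ∂z/∂easting = −n_x/n_z = −0.59483 and ∂z/∂northing = −n_y/n_z = 0.65512.
Unit vector along 175° is (sin 175°, cos 175°) = (0.0872, -0.9962).
Slope in that direction = a·(0.0872) + b·(-0.9962) = −0.70447.
Apparent dip = arctan|0.70447| = 35.2° (true dip is 41.5°, so apparent ≤ true as expected).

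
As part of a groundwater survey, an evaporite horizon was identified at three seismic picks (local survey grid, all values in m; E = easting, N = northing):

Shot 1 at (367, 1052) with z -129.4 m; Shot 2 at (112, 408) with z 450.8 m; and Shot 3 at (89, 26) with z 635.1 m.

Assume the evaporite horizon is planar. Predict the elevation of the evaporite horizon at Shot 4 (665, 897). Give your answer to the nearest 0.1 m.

-437.7 m

Two edge vectors: Shot 1→Shot 2 = (-255, -644, 580.2), Shot 1→Shot 3 = (-278, -1026, 764.5).
Normal n = (Shot 1→Shot 2) × (Shot 1→Shot 3) = (102947.2, 33651.9, 82598).
So ∂z/∂E = −n_x/n_z = −1.246364 and ∂z/∂N = −n_y/n_z = −0.407418.
Intercept c from Shot 1: -129.4 + 457.42 + 428.60 = 756.62.
At (665, 897): z = −828.8 − 365.5 + 756.62 = -437.7 m.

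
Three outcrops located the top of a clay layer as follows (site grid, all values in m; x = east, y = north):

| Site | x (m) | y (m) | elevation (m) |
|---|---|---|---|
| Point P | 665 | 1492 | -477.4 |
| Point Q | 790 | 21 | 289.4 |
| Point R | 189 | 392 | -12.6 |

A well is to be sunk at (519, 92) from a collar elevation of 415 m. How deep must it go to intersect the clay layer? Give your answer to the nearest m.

Two edge vectors: Point P→Point Q = (125, -1471, 766.8), Point P→Point R = (-476, -1100, 464.8).
Normal n = (Point P→Point Q) × (Point P→Point R) = (159759.2, -423096.8, -837696).
So ∂z/∂x = −n_x/n_z = 0.19071 and ∂z/∂y = −n_y/n_z = −0.50507.
Intercept c from Point P: -477.4 − 126.82 + 753.57 = 149.34.
At (519, 92): z_contact = 99.0 − 46.5 + 149.34 = 201.9 m.
Depth below ground = 415 − 201.9 = 213 m.

213 m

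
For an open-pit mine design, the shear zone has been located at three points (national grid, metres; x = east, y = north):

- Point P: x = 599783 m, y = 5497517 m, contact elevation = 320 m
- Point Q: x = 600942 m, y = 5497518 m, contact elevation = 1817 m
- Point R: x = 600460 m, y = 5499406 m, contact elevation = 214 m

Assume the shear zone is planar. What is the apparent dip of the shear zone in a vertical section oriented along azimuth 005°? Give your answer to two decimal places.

22.03°

Let the plane be z = a·x + b·y + c.
Point Q−Point P: 1159a + 1b = 1497;  Point R−Point P: 677a + 1889b = −106.
Solving gives a = 1.29208, b = −0.51918.
Unit vector along 005° is (sin 5°, cos 5°) = (0.0872, 0.9962).
Slope in that direction = a·(0.0872) + b·(0.9962) = −0.40460.
Apparent dip = arctan|0.40460| = 22.03° (true dip is 54.3°, so apparent ≤ true as expected).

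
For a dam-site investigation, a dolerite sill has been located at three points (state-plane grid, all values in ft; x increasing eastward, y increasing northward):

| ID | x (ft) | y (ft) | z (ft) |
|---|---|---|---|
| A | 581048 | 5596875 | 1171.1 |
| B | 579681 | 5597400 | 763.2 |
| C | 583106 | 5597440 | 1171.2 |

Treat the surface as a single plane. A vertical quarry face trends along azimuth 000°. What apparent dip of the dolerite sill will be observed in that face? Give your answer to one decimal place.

Two edge vectors: A→B = (-1367, 525, -407.9), A→C = (2058, 565, 0.1).
Normal n = (A→B) × (A→C) = (230516, -839321.5, -1852805).
So ∂z/∂x = −n_x/n_z = 0.12441 and ∂z/∂y = −n_y/n_z = −0.45300.
Unit vector along 000° is (sin 0°, cos 0°) = (0.0000, 1.0000).
Slope in that direction = a·(0.0000) + b·(1.0000) = −0.45300.
Apparent dip = arctan|0.45300| = 24.4° (true dip is 25.2°, so apparent ≤ true as expected).

24.4°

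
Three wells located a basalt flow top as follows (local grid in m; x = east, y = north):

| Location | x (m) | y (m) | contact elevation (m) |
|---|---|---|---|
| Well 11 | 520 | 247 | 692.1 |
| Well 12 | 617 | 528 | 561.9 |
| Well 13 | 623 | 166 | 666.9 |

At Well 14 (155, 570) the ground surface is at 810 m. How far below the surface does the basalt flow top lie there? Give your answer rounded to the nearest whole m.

39 m

Two edge vectors: Well 11→Well 12 = (97, 281, -130.2), Well 11→Well 13 = (103, -81, -25.2).
Normal n = (Well 11→Well 12) × (Well 11→Well 13) = (-17627.4, -10966.2, -36800).
So ∂z/∂x = −n_x/n_z = −0.47901 and ∂z/∂y = −n_y/n_z = −0.29799.
Intercept c from Well 11: 692.1 + 249.08 + 73.60 = 1014.79.
At (155, 570): z_contact = −74.2 − 169.9 + 1014.79 = 770.7 m.
Depth below ground = 810 − 770.7 = 39 m.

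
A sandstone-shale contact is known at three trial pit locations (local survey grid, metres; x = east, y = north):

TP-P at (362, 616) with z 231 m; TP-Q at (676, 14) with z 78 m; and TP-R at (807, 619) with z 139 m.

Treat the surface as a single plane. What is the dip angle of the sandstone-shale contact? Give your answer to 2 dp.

Let the plane be z = a·x + b·y + c.
TP-Q−TP-P: 314a − 602b = −153;  TP-R−TP-P: 445a + 3b = −92.
Solving gives a = −0.20772, b = 0.14580.
Gradient magnitude |∇z| = √(a² + b²) = √(0.04315 + 0.02126) = 0.25379.
True dip = arctan(0.25379) = 14.24°, dipping toward SE (azimuth ≈ 125°).

14.24°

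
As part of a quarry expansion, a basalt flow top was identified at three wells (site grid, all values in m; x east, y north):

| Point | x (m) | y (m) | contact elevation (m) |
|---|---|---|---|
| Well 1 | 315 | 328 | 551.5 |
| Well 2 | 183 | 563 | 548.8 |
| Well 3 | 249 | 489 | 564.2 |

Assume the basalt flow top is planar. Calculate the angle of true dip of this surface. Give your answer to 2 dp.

34.11°

Two edge vectors: Well 1→Well 2 = (-132, 235, -2.7), Well 1→Well 3 = (-66, 161, 12.7).
Normal n = (Well 1→Well 2) × (Well 1→Well 3) = (3419.2, 1854.6, -5742).
So ∂z/∂x = −n_x/n_z = 0.59547 and ∂z/∂y = −n_y/n_z = 0.32299.
Gradient magnitude |∇z| = √(a² + b²) = √(0.35459 + 0.10432) = 0.67743.
True dip = arctan(0.67743) = 34.11°, dipping toward WSW (azimuth ≈ 242°).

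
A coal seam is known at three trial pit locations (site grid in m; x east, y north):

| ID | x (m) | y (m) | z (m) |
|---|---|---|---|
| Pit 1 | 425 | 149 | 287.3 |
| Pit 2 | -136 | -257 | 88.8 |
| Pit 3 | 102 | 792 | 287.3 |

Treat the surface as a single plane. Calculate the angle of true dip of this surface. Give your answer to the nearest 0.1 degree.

16.2°

Let the plane be z = a·x + b·y + c.
Pit 2−Pit 1: −561a − 406b = −198.5;  Pit 3−Pit 1: −323a + 643b = 0.
Solving gives a = 0.25950, b = 0.13035.
Gradient magnitude |∇z| = √(a² + b²) = √(0.06734 + 0.01699) = 0.29040.
True dip = arctan(0.29040) = 16.2°, dipping toward WSW (azimuth ≈ 243°).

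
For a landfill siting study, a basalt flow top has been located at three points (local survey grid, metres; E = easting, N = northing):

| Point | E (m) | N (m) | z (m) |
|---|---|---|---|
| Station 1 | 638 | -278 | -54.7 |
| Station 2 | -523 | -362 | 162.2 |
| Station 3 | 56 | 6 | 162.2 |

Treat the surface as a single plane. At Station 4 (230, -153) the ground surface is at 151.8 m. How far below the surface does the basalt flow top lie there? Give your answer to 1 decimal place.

Two edge vectors: Station 1→Station 2 = (-1161, -84, 216.9), Station 1→Station 3 = (-582, 284, 216.9).
Normal n = (Station 1→Station 2) × (Station 1→Station 3) = (-79819.2, 125585.1, -378612).
So ∂z/∂E = −n_x/n_z = −0.21082 and ∂z/∂N = −n_y/n_z = 0.33170.
Intercept c from Station 1: -54.7 + 134.50 + 92.21 = 172.02.
At (230, -153): z_contact = −48.49 − 50.75 + 172.02 = 72.78 m.
Depth below ground = 151.8 − 72.78 = 79.0 m.

79.0 m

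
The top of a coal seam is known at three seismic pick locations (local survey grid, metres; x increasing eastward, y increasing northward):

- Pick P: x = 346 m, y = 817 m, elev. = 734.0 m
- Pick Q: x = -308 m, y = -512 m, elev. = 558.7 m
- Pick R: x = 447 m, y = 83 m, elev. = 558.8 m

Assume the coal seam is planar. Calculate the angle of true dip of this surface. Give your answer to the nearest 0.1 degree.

15.3°

Let the plane be z = a·x + b·y + c.
Pick Q−Pick P: −654a − 1329b = −175.3;  Pick R−Pick P: 101a − 734b = −175.2.
Solving gives a = −0.16959, b = 0.21536.
Gradient magnitude |∇z| = √(a² + b²) = √(0.02876 + 0.04638) = 0.27411.
True dip = arctan(0.27411) = 15.3°, dipping toward SE (azimuth ≈ 142°).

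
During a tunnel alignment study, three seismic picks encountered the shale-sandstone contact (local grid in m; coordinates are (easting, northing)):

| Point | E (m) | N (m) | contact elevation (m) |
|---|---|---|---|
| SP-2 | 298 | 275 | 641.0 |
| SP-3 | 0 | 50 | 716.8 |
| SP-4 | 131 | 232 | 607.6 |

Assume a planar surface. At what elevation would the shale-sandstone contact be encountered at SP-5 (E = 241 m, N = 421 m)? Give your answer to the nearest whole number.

Let the plane be z = a·E + b·N + c.
SP-3−SP-2: −298a − 225b = 75.8;  SP-4−SP-2: −167a − 43b = −33.4.
Solving gives a = 0.43514, b = −0.91320.
Then c = 641 − a·298 − b·275 = 762.46.
At (241, 421): z = 104.9 − 384.5 + 762.46 = 482.9 m.

483 m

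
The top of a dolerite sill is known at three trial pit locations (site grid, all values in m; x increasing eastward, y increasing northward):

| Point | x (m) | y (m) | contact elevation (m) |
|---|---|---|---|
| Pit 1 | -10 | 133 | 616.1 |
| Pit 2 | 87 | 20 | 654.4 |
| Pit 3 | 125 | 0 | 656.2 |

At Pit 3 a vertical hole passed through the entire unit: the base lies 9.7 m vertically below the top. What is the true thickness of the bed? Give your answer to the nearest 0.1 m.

8.3 m

Let the plane be z = a·x + b·y + c.
Pit 2−Pit 1: 97a − 113b = 38.3;  Pit 3−Pit 1: 135a − 133b = 40.1.
Solving gives a = −0.23900, b = −0.54410.
|∇z| = √(a²+b²) = 0.59427, so dip δ = arctan(0.59427) = 30.72°.
True thickness = vertical thickness × cos δ = 9.7 × cos 30.72° = 8.3 m.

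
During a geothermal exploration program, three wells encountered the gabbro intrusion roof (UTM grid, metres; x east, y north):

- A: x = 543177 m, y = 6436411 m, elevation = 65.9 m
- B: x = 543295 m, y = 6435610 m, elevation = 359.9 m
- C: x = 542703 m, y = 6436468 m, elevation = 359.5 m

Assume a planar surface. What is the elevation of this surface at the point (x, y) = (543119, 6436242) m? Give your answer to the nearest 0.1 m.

183.9 m

Two edge vectors: A→B = (118, -801, 294), A→C = (-474, 57, 293.6).
Normal n = (A→B) × (A→C) = (-251931.6, -174000.8, -372948).
So ∂z/∂x = −n_x/n_z = −0.675514013 and ∂z/∂y = −n_y/n_z = −0.466555123.
Intercept c from A: 65.9 + 366923.67 + 3002940.53 = 3369930.10.
At (543119, 6436242): z = −366884.5 − 3002861.7 + 3369930.10 = 183.9 m.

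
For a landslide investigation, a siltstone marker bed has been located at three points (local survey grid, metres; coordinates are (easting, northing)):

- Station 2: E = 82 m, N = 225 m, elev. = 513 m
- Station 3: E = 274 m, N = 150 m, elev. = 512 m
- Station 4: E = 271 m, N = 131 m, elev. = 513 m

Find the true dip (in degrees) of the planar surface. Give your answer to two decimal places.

3.12°

Two edge vectors: Station 2→Station 3 = (192, -75, -1), Station 2→Station 4 = (189, -94, 0).
Normal n = (Station 2→Station 3) × (Station 2→Station 4) = (-94, -189, -3873).
So ∂z/∂E = −n_x/n_z = −0.02427 and ∂z/∂N = −n_y/n_z = −0.04880.
Gradient magnitude |∇z| = √(a² + b²) = √(0.00059 + 0.00238) = 0.05450.
True dip = arctan(0.05450) = 3.12°, dipping toward NNE (azimuth ≈ 026°).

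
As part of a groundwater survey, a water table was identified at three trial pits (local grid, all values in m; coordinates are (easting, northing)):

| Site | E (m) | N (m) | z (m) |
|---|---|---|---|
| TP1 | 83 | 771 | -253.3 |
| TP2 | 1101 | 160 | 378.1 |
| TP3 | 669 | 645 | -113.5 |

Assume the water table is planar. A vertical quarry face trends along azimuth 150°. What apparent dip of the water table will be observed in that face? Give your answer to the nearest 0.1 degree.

Two edge vectors: TP1→TP2 = (1018, -611, 631.4), TP1→TP3 = (586, -126, 139.8).
Normal n = (TP1→TP2) × (TP1→TP3) = (-5861.4, 227684, 229778).
So ∂z/∂E = −n_x/n_z = 0.02551 and ∂z/∂N = −n_y/n_z = −0.99089.
Unit vector along 150° is (sin 150°, cos 150°) = (0.5000, -0.8660).
Slope in that direction = a·(0.5000) + b·(-0.8660) = 0.87089.
Apparent dip = arctan|0.87089| = 41.1° (true dip is 44.7°, so apparent ≤ true as expected).

41.1°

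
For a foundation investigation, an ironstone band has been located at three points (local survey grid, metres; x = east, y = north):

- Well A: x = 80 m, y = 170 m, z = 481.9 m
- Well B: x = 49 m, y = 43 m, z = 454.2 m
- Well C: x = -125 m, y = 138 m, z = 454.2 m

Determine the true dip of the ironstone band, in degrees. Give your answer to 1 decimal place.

12.4°

Let the plane be z = a·x + b·y + c.
Well B−Well A: −31a − 127b = −27.7;  Well C−Well A: −205a − 32b = −27.7.
Solving gives a = 0.10508, b = 0.19246.
Gradient magnitude |∇z| = √(a² + b²) = √(0.01104 + 0.03704) = 0.21928.
True dip = arctan(0.21928) = 12.4°, dipping toward SSW (azimuth ≈ 209°).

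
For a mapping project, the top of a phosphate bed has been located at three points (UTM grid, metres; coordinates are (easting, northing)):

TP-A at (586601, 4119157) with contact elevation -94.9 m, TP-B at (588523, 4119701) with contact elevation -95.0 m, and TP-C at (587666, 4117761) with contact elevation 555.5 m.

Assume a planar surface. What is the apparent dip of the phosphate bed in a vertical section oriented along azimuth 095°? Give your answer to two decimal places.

Two edge vectors: TP-A→TP-B = (1922, 544, -0.1), TP-A→TP-C = (1065, -1396, 650.4).
Normal n = (TP-A→TP-B) × (TP-A→TP-C) = (353678, -1250175.3, -3262472).
So ∂z/∂E = −n_x/n_z = 0.10841 and ∂z/∂N = −n_y/n_z = −0.38320.
Unit vector along 095° is (sin 95°, cos 95°) = (0.9962, -0.0872).
Slope in that direction = a·(0.9962) + b·(-0.0872) = 0.14139.
Apparent dip = arctan|0.14139| = 8.05° (true dip is 21.7°, so apparent ≤ true as expected).

8.05°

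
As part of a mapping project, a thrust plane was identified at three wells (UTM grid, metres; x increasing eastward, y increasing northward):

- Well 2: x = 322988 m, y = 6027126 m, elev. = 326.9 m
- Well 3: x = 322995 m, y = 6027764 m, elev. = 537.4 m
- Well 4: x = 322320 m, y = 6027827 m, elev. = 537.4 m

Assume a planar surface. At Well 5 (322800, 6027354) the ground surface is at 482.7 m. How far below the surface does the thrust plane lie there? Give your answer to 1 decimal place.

Two edge vectors: Well 2→Well 3 = (7, 638, 210.5), Well 2→Well 4 = (-668, 701, 210.5).
Normal n = (Well 2→Well 3) × (Well 2→Well 4) = (-13261.5, -142087.5, 431091).
So ∂z/∂x = −n_x/n_z = 0.030762646 and ∂z/∂y = −n_y/n_z = 0.329599783.
Intercept c from Well 2: 326.9 − 9935.97 − 1986539.42 = −1996148.49.
At (322800, 6027354): z_contact = 9930.18 + 1986614.57 − 1996148.49 = 396.27 m.
Depth below ground = 482.7 − 396.27 = 86.4 m.

86.4 m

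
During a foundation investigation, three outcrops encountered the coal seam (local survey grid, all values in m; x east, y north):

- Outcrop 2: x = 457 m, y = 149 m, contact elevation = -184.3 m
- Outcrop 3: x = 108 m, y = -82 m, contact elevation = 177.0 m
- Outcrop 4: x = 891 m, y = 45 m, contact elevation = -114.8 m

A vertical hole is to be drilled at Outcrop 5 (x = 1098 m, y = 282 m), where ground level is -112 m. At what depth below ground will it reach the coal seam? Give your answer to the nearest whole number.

Let the plane be z = a·x + b·y + c.
Outcrop 3−Outcrop 2: −349a − 231b = 361.3;  Outcrop 4−Outcrop 2: 434a − 104b = 69.5.
Solving gives a = −0.15760, b = −1.32596.
Then c = -184.3 − a·457 − b·149 = 85.29.
At (1098, 282): z_contact = −173.0 − 373.9 + 85.29 = -461.7 m.
Depth below ground = -112 − (-461.7) = 350 m.

350 m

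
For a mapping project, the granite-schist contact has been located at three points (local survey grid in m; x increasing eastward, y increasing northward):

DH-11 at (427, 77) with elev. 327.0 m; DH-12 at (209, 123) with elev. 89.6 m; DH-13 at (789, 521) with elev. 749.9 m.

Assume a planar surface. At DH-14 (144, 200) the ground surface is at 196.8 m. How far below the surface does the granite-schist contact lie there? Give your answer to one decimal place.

Let the plane be z = a·x + b·y + c.
DH-12−DH-11: −218a + 46b = −237.4;  DH-13−DH-11: 362a + 444b = 422.9.
Solving gives a = 1.10062, b = 0.05512.
Then c = 327 − a·427 − b·77 = −147.21.
At (144, 200): z_contact = 158.49 + 11.02 − 147.21 = 22.30 m.
Depth below ground = 196.8 − 22.30 = 174.5 m.

174.5 m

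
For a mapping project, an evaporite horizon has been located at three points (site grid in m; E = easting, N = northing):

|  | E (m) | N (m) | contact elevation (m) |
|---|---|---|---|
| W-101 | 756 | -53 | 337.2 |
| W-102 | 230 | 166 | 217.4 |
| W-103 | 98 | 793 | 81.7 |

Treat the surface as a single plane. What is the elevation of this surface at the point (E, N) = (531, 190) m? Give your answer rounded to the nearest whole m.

Two edge vectors: W-101→W-102 = (-526, 219, -119.8), W-101→W-103 = (-658, 846, -255.5).
Normal n = (W-101→W-102) × (W-101→W-103) = (45396.3, -55564.6, -300894).
So ∂z/∂E = −n_x/n_z = 0.15087 and ∂z/∂N = −n_y/n_z = −0.18467.
Intercept c from W-101: 337.2 − 114.06 − 9.79 = 213.35.
At (531, 190): z = 80.1 − 35.1 + 213.35 = 258.4 m.

258 m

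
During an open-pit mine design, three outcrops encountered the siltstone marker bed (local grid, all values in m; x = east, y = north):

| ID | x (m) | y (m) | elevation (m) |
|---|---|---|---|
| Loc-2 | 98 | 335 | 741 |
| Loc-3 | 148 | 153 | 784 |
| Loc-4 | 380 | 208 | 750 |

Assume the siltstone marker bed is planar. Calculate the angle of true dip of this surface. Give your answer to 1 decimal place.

Let the plane be z = a·x + b·y + c.
Loc-3−Loc-2: 50a − 182b = 43;  Loc-4−Loc-2: 282a − 127b = 9.
Solving gives a = −0.08500, b = −0.25962.
Gradient magnitude |∇z| = √(a² + b²) = √(0.00723 + 0.06740) = 0.27318.
True dip = arctan(0.27318) = 15.3°, dipping toward NNE (azimuth ≈ 018°).

15.3°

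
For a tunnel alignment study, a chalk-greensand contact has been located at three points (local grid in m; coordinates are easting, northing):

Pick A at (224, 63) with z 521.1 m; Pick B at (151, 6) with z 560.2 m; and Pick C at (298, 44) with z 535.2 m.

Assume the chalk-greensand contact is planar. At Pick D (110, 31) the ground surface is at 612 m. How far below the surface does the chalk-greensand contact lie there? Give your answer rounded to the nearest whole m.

Let the plane be z = a·easting + b·northing + c.
Pick B−Pick A: −73a − 57b = 39.1;  Pick C−Pick A: 74a − 19b = 14.1.
Solving gives a = 0.01085, b = −0.69986.
Then c = 521.1 − a·224 − b·63 = 562.76.
At (110, 31): z_contact = 1.2 − 21.7 + 562.76 = 542.3 m.
Depth below ground = 612 − 542.3 = 70 m.

70 m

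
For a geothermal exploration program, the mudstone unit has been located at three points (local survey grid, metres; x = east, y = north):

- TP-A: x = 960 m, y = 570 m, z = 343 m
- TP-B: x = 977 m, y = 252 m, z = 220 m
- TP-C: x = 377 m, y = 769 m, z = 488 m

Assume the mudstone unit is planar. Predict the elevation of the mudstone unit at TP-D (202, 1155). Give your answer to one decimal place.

655.6 m

Let the plane be z = a·x + b·y + c.
TP-B−TP-A: 17a − 318b = −123;  TP-C−TP-A: −583a + 199b = 145.
Solving gives a = −0.118855, b = 0.380439.
Then c = 343 − a·960 − b·570 = 240.25.
At (202, 1155): z = −24.0 + 439.4 + 240.25 = 655.6 m.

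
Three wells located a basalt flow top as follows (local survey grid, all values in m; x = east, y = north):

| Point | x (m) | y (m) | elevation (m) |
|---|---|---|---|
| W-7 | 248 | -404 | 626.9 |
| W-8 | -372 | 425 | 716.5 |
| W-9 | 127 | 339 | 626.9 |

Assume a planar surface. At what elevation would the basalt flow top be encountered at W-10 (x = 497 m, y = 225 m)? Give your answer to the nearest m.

Let the plane be z = a·x + b·y + c.
W-8−W-7: −620a + 829b = 89.6;  W-9−W-7: −121a + 743b = 0.
Solving gives a = −0.18474, b = −0.03009.
Then c = 626.9 − a·248 − b·-404 = 660.56.
At (497, 225): z = −91.8 − 6.8 + 660.56 = 562.0 m.

562 m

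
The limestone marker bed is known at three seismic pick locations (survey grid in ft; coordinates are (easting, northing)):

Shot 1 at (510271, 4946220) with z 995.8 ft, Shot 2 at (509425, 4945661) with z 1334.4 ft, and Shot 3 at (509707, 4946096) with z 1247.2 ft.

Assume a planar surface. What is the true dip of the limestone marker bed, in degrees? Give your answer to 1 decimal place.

25.6°

Let the plane be z = a·E + b·N + c.
Shot 2−Shot 1: −846a − 559b = 338.6;  Shot 3−Shot 1: −564a − 124b = 251.4.
Solving gives a = −0.46844, b = 0.10322.
Gradient magnitude |∇z| = √(a² + b²) = √(0.21943 + 0.01065) = 0.47967.
True dip = arctan(0.47967) = 25.6°, dipping toward ESE (azimuth ≈ 102°).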